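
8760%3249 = 2262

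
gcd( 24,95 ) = 1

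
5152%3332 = 1820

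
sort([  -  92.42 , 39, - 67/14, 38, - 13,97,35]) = [ -92.42, - 13,-67/14, 35, 38, 39 , 97] 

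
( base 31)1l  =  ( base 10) 52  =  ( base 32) 1k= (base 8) 64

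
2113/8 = 2113/8 = 264.12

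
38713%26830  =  11883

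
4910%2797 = 2113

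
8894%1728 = 254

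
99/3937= 99/3937 =0.03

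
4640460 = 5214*890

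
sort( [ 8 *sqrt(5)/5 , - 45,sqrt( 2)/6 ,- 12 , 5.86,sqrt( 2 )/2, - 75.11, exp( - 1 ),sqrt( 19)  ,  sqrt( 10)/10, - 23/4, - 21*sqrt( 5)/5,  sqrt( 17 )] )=[ - 75.11, - 45 ,-12, - 21*sqrt ( 5)/5,  -  23/4,sqrt ( 2)/6 , sqrt(10)/10,exp ( - 1 ),sqrt( 2 ) /2,8*sqrt( 5)/5,sqrt(17), sqrt ( 19) , 5.86 ]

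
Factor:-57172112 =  - 2^4 * 23^1*43^1 * 3613^1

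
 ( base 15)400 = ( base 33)R9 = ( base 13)543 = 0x384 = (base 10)900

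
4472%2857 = 1615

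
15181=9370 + 5811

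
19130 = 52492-33362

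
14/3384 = 7/1692 = 0.00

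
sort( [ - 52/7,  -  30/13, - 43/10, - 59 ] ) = [-59, - 52/7 , - 43/10, - 30/13]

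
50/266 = 25/133=0.19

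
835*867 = 723945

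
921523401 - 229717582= 691805819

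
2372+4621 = 6993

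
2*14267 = 28534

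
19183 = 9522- - 9661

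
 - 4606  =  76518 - 81124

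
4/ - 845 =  - 1 +841/845 =- 0.00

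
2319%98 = 65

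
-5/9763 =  - 5/9763 = -0.00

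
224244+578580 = 802824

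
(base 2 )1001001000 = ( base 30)je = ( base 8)1110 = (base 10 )584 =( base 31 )IQ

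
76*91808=6977408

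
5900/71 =5900/71  =  83.10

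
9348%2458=1974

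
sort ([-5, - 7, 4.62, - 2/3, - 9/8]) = [ - 7, - 5, - 9/8, - 2/3 , 4.62]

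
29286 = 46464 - 17178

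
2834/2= 1417 = 1417.00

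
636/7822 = 318/3911=0.08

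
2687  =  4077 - 1390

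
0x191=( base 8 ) 621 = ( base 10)401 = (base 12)295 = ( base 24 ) gh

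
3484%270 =244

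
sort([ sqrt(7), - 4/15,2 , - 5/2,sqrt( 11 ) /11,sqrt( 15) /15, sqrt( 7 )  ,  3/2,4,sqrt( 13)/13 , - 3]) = [ - 3, - 5/2, - 4/15,sqrt ( 15)/15, sqrt( 13 ) /13,sqrt( 11) /11,3/2,2, sqrt( 7),sqrt( 7 ), 4]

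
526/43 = 526/43 = 12.23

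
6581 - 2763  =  3818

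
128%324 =128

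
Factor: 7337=11^1*23^1*29^1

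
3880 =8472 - 4592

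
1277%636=5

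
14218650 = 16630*855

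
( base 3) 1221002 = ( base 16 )57E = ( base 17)4EC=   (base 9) 1832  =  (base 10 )1406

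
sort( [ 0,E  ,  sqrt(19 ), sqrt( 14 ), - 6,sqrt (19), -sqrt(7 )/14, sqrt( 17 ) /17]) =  [- 6,-sqrt(7)/14,0,sqrt(17 ) /17,E,sqrt(14),sqrt( 19), sqrt( 19)]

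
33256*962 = 31992272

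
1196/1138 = 598/569 = 1.05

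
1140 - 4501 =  - 3361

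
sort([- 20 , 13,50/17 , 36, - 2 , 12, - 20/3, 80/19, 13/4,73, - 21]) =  [ - 21, - 20,-20/3, - 2, 50/17,13/4, 80/19,12, 13, 36, 73]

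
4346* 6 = 26076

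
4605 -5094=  - 489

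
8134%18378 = 8134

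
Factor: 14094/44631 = 2^1*3^1*19^(-1 ) = 6/19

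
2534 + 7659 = 10193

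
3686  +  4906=8592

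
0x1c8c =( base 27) A0I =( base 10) 7308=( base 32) 74c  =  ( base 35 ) 5xs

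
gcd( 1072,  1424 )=16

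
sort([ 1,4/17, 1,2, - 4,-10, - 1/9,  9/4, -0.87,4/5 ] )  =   [ - 10,-4,-0.87,-1/9,4/17,4/5, 1,1,2 , 9/4 ]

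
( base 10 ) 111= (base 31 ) 3I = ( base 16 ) 6f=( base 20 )5B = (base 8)157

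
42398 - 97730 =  - 55332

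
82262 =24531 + 57731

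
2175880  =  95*22904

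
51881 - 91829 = -39948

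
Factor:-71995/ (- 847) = 5^1*17^1 = 85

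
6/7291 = 6/7291  =  0.00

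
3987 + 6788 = 10775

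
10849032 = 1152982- -9696050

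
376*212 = 79712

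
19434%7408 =4618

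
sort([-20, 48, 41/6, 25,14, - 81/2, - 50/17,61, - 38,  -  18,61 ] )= [ - 81/2, - 38,-20 , - 18, - 50/17,41/6,  14, 25,48,61, 61]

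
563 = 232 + 331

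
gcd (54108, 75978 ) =162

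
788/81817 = 788/81817 = 0.01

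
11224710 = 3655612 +7569098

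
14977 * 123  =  1842171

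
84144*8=673152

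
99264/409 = 99264/409 = 242.70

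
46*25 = 1150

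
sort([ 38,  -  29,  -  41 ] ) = [  -  41,- 29,38]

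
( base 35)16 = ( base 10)41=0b101001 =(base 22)1J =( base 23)1I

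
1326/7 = 1326/7 =189.43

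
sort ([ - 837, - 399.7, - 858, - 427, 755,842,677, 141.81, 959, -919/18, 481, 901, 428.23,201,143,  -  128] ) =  [ - 858, - 837, - 427, - 399.7 , - 128 , - 919/18, 141.81,143, 201 , 428.23, 481 , 677 , 755,  842 , 901,959 ]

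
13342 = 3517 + 9825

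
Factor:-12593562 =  - 2^1*3^1*2098927^1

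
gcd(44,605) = 11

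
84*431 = 36204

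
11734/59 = 11734/59= 198.88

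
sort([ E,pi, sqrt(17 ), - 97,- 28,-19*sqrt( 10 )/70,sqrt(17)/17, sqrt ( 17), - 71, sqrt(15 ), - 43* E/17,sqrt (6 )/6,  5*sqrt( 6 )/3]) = [- 97,-71,-28, - 43*E/17,  -  19 * sqrt( 10 )/70, sqrt( 17 )/17, sqrt(6)/6, E, pi, sqrt (15),5*sqrt(6) /3, sqrt(17 ), sqrt( 17)]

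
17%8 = 1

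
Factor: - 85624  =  -2^3*7^1*11^1*139^1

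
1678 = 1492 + 186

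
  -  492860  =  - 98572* 5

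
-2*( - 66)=132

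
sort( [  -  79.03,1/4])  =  [ - 79.03,  1/4] 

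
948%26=12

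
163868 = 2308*71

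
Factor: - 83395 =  - 5^1*13^1 *1283^1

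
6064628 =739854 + 5324774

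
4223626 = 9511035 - 5287409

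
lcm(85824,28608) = 85824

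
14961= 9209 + 5752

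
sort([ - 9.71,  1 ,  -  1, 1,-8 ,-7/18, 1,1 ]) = [ - 9.71, - 8 ,  -  1,  -  7/18, 1 , 1, 1, 1]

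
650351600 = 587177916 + 63173684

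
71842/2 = 35921 =35921.00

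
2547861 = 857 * 2973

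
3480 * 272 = 946560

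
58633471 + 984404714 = 1043038185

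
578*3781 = 2185418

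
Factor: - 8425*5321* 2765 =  - 5^3*7^1 * 17^1*79^1*313^1* 337^1 = - 123953360125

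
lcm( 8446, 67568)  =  67568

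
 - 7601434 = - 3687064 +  - 3914370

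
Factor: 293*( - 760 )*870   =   - 193731600 =- 2^4*3^1*5^2*19^1*29^1*293^1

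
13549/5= 2709 + 4/5 =2709.80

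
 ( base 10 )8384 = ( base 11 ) 6332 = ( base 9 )12445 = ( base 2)10000011000000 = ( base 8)20300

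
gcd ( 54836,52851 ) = 1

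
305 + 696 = 1001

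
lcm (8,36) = 72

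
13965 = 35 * 399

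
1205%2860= 1205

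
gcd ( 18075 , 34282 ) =1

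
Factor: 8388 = 2^2*3^2* 233^1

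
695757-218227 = 477530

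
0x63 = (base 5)344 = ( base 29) 3c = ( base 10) 99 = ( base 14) 71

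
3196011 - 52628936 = -49432925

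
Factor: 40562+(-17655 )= 22907^1 = 22907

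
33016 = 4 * 8254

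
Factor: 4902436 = 2^2 *7^1*11^2*1447^1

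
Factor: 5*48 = 2^4*3^1*5^1 = 240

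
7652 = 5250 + 2402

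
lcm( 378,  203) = 10962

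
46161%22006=2149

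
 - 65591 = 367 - 65958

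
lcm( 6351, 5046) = 368358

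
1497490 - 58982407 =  - 57484917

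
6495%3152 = 191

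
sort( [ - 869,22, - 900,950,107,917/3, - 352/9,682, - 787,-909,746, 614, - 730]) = [ - 909, - 900, -869, - 787, - 730, - 352/9, 22,107,917/3,614,682,746,950] 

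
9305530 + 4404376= 13709906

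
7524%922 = 148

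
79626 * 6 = 477756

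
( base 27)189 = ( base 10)954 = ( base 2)1110111010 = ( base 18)2h0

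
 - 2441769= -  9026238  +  6584469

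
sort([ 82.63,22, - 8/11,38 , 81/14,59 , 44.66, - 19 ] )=[ - 19,-8/11, 81/14,22,  38,44.66,59, 82.63]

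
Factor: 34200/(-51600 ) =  - 57/86 = - 2^(-1)*3^1*19^1*43^(-1)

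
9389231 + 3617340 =13006571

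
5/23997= 5/23997 = 0.00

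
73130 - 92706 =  - 19576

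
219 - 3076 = -2857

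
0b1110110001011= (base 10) 7563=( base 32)7cb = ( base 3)101101010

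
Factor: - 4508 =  - 2^2*7^2*23^1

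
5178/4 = 1294+1/2 = 1294.50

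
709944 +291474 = 1001418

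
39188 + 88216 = 127404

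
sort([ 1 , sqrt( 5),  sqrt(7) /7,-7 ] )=[ - 7, sqrt(7) /7,1 , sqrt (5 )] 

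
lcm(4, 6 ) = 12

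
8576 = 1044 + 7532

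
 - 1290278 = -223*5786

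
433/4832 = 433/4832 = 0.09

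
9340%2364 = 2248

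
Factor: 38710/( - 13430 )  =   - 7^2*17^( - 1) = -49/17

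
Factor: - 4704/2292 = - 392/191   =  -  2^3*7^2*191^ ( - 1) 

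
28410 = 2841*10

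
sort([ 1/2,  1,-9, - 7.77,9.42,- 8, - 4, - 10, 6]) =[- 10, - 9,-8, - 7.77, - 4, 1/2, 1,6,9.42 ] 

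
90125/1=90125 = 90125.00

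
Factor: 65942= 2^1*32971^1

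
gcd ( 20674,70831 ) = 1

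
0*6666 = 0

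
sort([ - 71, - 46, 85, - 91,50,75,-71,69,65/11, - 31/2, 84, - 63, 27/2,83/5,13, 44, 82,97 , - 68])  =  [ - 91, - 71, - 71,-68, - 63, - 46,- 31/2, 65/11, 13,27/2, 83/5, 44, 50,69,75 , 82, 84, 85,97] 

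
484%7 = 1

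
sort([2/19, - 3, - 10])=[  -  10, - 3,2/19] 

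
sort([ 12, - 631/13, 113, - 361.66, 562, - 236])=[  -  361.66, - 236,-631/13,12,113 , 562 ]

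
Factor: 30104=2^3*53^1*71^1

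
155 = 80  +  75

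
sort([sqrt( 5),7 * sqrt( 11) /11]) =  [7*sqrt(11) /11, sqrt(5)]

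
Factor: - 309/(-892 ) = 2^(-2 )*3^1*103^1*223^(  -  1) 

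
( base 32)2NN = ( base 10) 2807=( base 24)4KN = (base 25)4C7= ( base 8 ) 5367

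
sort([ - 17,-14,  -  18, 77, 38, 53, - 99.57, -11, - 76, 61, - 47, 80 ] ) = [ - 99.57, - 76, - 47,-18, -17,- 14,-11,38,  53,  61, 77,  80 ] 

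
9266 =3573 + 5693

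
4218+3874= 8092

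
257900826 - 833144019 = - 575243193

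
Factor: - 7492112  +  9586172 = 2^2 * 3^1*5^1*  17^1*2053^1=2094060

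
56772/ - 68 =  - 14193/17 = - 834.88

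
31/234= 31/234 = 0.13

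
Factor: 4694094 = 2^1*3^2 * 71^1*3673^1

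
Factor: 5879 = 5879^1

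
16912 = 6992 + 9920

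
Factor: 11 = 11^1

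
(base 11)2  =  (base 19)2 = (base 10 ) 2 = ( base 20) 2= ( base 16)2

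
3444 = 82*42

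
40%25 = 15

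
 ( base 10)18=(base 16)12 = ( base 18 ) 10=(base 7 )24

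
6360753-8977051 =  - 2616298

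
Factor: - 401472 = - 2^6 * 3^2 * 17^1*41^1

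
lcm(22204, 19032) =133224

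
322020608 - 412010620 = -89990012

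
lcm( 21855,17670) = 830490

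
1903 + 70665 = 72568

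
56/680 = 7/85 = 0.08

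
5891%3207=2684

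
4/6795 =4/6795 = 0.00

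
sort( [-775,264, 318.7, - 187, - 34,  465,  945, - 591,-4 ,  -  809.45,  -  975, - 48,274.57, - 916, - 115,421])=[-975  , - 916,-809.45, - 775, - 591, - 187,-115,-48,-34, - 4, 264 , 274.57, 318.7, 421,465,  945] 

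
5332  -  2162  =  3170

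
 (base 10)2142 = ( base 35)1q7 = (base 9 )2840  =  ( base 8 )4136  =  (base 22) 498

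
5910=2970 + 2940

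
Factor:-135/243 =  - 5/9 = - 3^( - 2 )*5^1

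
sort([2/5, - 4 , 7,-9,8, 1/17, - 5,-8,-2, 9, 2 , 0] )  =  [ - 9,  -  8, - 5,-4,-2,0,1/17, 2/5 , 2, 7, 8,9 ]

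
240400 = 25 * 9616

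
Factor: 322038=2^1*3^2*17891^1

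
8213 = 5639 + 2574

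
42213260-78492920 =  - 36279660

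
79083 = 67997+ 11086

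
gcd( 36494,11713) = 1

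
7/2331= 1/333 = 0.00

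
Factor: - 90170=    - 2^1 * 5^1*71^1*127^1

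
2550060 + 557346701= 559896761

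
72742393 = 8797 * 8269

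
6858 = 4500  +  2358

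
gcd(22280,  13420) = 20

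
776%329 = 118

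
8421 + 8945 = 17366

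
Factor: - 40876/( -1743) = 2^2*3^ (- 1)*7^(-1)*11^1*83^( - 1)*929^1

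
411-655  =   - 244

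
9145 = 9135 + 10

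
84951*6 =509706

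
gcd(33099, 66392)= 1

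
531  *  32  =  16992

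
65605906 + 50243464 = 115849370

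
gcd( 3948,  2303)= 329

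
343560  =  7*49080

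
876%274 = 54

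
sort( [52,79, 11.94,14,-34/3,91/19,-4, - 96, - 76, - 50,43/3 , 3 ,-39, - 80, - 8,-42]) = [ - 96, - 80, - 76, - 50, - 42, - 39, - 34/3, - 8, -4,3, 91/19,11.94, 14,43/3, 52 , 79] 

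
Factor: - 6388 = -2^2*1597^1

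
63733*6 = 382398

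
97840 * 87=8512080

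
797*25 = 19925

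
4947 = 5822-875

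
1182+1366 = 2548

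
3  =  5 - 2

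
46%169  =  46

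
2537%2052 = 485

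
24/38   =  12/19 = 0.63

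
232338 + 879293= 1111631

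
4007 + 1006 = 5013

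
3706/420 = 8+173/210 =8.82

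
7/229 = 7/229=0.03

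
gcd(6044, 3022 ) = 3022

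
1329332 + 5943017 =7272349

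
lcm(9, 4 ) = 36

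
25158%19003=6155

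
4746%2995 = 1751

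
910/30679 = 910/30679 = 0.03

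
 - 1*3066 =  - 3066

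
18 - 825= -807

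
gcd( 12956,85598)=2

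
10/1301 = 10/1301 = 0.01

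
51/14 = 3 + 9/14 = 3.64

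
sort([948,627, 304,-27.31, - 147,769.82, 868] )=[ - 147, - 27.31,304,627, 769.82,868,948]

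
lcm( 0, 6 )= 0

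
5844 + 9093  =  14937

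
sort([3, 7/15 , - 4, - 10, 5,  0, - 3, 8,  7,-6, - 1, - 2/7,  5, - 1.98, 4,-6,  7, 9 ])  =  [ - 10, - 6, - 6, - 4, - 3,-1.98,  -  1, - 2/7,  0, 7/15,3, 4, 5,  5,7, 7,  8, 9]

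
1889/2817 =1889/2817= 0.67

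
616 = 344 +272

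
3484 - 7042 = -3558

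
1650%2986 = 1650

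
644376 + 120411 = 764787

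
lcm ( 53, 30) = 1590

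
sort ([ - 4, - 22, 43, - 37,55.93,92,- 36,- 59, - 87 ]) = [  -  87, - 59, - 37, - 36, - 22, - 4,43,55.93, 92 ]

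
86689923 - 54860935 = 31828988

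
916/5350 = 458/2675 = 0.17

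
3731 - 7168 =- 3437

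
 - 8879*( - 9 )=79911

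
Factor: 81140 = 2^2*5^1*4057^1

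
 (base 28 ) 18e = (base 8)1776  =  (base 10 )1022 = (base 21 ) 26e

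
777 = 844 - 67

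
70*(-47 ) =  - 3290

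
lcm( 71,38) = 2698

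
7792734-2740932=5051802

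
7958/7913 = 7958/7913 =1.01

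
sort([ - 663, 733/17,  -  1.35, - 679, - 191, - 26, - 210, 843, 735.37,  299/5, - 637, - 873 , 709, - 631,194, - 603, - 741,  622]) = [ - 873, - 741, - 679, - 663, - 637,-631, - 603, - 210, - 191, - 26, - 1.35, 733/17, 299/5 , 194, 622, 709,735.37,843]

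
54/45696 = 9/7616   =  0.00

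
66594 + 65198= 131792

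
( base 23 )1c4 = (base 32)p9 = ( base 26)153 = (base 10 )809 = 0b1100101001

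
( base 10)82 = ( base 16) 52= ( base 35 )2c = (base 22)3g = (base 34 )2E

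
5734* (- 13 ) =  - 74542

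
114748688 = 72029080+42719608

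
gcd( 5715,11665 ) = 5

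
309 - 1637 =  - 1328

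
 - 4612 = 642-5254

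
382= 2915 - 2533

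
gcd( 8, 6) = 2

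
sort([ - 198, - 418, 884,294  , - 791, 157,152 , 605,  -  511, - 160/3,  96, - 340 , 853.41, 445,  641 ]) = [ - 791, - 511, -418,  -  340,- 198 , - 160/3 , 96,152,157, 294,  445 , 605,641, 853.41, 884 ]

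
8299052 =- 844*( - 9833 )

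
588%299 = 289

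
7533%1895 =1848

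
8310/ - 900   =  -277/30= - 9.23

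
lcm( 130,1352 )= 6760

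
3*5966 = 17898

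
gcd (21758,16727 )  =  43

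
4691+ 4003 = 8694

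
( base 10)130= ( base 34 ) 3S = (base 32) 42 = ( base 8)202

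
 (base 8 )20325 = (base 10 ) 8405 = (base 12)4A45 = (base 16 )20D5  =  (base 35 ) 6u5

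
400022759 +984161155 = 1384183914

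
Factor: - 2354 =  - 2^1 * 11^1 * 107^1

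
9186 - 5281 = 3905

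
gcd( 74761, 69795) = 1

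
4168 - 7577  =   - 3409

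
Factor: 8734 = 2^1 * 11^1*397^1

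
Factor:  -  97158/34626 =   -  29^( - 1 )*199^( - 1) * 16193^1 = - 16193/5771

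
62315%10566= 9485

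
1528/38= 764/19 = 40.21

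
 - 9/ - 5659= 9/5659 = 0.00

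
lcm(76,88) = 1672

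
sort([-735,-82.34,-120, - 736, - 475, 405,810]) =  [-736,-735, - 475,-120, - 82.34,405, 810 ]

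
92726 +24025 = 116751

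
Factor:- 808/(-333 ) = 2^3*3^( - 2)*37^( - 1)*101^1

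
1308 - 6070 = -4762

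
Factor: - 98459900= - 2^2*5^2*7^1*11^1*19^1*673^1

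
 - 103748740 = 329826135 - 433574875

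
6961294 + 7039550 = 14000844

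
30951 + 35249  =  66200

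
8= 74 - 66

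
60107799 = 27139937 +32967862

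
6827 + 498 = 7325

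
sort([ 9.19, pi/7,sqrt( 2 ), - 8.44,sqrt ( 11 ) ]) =[ - 8.44,  pi/7  ,  sqrt( 2), sqrt( 11 ), 9.19]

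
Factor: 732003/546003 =7871/5871= 3^(- 1)*17^1*19^ ( - 1 )*103^( - 1)*463^1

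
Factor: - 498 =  - 2^1 *3^1*83^1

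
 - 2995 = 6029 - 9024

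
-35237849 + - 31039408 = -66277257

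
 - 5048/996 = -1262/249 = - 5.07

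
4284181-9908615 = - 5624434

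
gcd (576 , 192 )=192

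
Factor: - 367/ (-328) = 2^(-3 )*41^(-1 )*367^1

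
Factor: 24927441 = 3^1*7^1*11^1*31^1 * 59^2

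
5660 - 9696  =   -4036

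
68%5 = 3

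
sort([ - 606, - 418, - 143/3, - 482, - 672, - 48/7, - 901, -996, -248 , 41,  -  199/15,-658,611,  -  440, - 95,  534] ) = [- 996,-901,  -  672,-658,-606,-482 ,  -  440, - 418, - 248, - 95,  -  143/3, - 199/15, - 48/7,41,534,  611 ] 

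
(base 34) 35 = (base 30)3H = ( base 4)1223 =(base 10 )107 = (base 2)1101011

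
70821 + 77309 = 148130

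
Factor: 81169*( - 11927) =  - 968102663 = - 11^1* 47^1 * 157^1*11927^1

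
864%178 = 152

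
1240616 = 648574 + 592042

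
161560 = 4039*40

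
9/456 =3/152 = 0.02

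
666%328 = 10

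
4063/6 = 677 + 1/6 = 677.17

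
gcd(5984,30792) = 8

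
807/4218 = 269/1406 = 0.19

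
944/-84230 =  - 472/42115  =  -0.01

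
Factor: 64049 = 19^1* 3371^1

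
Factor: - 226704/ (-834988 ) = 56676/208747 = 2^2*3^1*7^ ( - 1)*11^ (-1 )*2711^(-1)*4723^1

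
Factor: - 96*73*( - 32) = 2^10*3^1*73^1 = 224256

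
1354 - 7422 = -6068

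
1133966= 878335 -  - 255631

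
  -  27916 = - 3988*7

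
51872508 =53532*969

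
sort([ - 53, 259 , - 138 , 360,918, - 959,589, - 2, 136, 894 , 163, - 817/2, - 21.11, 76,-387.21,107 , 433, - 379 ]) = [  -  959, - 817/2, - 387.21, - 379, - 138 , - 53, - 21.11, - 2,76, 107,136,163, 259, 360,433 , 589, 894, 918]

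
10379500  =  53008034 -42628534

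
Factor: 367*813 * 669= 3^2*223^1 * 271^1* 367^1=199610199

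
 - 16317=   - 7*2331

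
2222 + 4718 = 6940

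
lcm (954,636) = 1908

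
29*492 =14268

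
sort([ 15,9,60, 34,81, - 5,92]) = [-5,9,15, 34,60, 81,92] 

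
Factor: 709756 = 2^2*191^1* 929^1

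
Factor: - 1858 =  - 2^1 * 929^1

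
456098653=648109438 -192010785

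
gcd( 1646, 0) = 1646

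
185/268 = 185/268 = 0.69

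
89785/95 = 945 + 2/19 = 945.11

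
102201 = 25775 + 76426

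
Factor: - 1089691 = - 271^1*4021^1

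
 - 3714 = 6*( - 619) 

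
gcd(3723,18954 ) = 3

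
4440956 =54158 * 82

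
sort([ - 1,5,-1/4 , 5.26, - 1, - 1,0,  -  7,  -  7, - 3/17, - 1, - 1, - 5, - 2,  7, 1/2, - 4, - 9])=[ - 9, - 7 ,-7, - 5, - 4,-2, - 1, - 1, - 1,-1 , - 1, - 1/4, - 3/17,0, 1/2, 5, 5.26, 7 ] 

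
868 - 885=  - 17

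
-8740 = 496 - 9236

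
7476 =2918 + 4558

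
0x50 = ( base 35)2A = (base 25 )35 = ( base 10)80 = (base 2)1010000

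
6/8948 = 3/4474 = 0.00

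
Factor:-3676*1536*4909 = - 27717863424 =- 2^11*3^1*919^1* 4909^1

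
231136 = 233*992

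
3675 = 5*735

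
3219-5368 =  - 2149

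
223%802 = 223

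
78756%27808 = 23140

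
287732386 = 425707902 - 137975516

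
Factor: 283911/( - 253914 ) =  - 937/838 = -2^(-1)*419^(-1 )*937^1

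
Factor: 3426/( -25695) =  - 2/15= - 2^1*3^( - 1)*5^( - 1 ) 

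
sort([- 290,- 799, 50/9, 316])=[ - 799,  -  290,  50/9, 316]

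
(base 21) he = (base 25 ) el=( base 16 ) 173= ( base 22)gj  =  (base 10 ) 371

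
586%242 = 102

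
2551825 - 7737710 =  - 5185885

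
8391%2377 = 1260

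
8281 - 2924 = 5357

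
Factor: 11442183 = 3^1*3814061^1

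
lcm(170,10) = 170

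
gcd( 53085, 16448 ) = 1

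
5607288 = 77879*72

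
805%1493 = 805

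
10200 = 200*51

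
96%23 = 4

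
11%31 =11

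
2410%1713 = 697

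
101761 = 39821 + 61940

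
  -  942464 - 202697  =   - 1145161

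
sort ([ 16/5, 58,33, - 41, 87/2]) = [-41, 16/5, 33,87/2, 58] 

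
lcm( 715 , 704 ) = 45760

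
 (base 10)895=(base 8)1577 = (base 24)1D7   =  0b1101111111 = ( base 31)sr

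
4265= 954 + 3311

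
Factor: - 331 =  - 331^1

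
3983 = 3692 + 291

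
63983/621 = 63983/621 = 103.03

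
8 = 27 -19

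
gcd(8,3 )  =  1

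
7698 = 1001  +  6697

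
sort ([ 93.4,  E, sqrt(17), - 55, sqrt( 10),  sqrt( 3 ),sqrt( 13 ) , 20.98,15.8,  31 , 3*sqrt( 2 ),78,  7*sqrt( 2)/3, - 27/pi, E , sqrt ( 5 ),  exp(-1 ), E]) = [ - 55,- 27/pi,exp( - 1),  sqrt ( 3 ), sqrt( 5 ),E,E,  E, sqrt( 10), 7*sqrt(2 )/3,sqrt ( 13 ),sqrt (17 ), 3*sqrt( 2),15.8, 20.98,31,78, 93.4] 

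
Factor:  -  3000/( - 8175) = 40/109  =  2^3  *5^1*109^ ( - 1) 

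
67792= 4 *16948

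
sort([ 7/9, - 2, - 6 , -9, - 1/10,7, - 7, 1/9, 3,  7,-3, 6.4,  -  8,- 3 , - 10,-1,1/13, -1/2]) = [ - 10 , - 9, - 8,  -  7,- 6,-3, - 3 ,-2,-1,- 1/2, - 1/10, 1/13,1/9,7/9,3,  6.4,7, 7] 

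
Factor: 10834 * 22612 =244978408 = 2^3*5417^1*5653^1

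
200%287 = 200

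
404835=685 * 591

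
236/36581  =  236/36581  =  0.01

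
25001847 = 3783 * 6609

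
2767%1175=417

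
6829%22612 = 6829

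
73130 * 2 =146260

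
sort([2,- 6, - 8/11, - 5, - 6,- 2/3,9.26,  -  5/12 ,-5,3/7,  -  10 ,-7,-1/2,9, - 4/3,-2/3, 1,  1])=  [ - 10, - 7, - 6, - 6,  -  5,-5, - 4/3,-8/11 ,-2/3,-2/3, - 1/2, -5/12,3/7,  1,1,2, 9,9.26 ] 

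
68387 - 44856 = 23531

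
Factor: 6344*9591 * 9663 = 587948172552 =2^3*3^2*13^1*23^1*61^1*139^1*3221^1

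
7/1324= 7/1324 = 0.01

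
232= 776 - 544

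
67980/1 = 67980 = 67980.00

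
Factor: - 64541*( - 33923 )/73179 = 3^( - 2 ) * 47^ ( - 1 )*173^(  -  1 )*233^1*277^1*33923^1 = 2189424343/73179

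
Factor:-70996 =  - 2^2 * 17749^1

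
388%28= 24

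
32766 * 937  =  30701742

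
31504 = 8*3938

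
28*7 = 196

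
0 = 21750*0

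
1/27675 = 1/27675 = 0.00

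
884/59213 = 884/59213 = 0.01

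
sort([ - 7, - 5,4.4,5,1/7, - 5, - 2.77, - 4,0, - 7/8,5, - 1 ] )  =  [- 7, - 5, - 5, - 4,-2.77,  -  1, - 7/8,0, 1/7,4.4, 5, 5]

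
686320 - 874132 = -187812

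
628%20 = 8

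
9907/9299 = 9907/9299 = 1.07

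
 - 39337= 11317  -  50654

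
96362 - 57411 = 38951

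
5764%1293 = 592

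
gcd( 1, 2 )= 1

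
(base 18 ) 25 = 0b101001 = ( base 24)1h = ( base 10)41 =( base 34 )17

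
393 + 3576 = 3969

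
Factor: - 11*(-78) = 858 =2^1*3^1*11^1*13^1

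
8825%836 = 465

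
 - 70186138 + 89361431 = 19175293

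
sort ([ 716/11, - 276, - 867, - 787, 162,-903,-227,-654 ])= [ - 903, - 867, - 787, - 654, - 276,  -  227,716/11 , 162] 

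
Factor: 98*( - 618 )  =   - 60564 = -2^2*3^1 * 7^2*103^1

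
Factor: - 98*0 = 0^1 = 0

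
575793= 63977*9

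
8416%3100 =2216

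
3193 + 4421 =7614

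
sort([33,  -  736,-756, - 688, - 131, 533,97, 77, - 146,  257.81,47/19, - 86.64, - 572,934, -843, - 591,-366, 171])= [ - 843, - 756, - 736, - 688, - 591, - 572, - 366, - 146, - 131,  -  86.64, 47/19, 33,77 , 97,171, 257.81, 533,934]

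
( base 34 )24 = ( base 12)60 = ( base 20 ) 3c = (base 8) 110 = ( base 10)72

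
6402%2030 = 312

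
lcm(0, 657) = 0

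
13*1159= 15067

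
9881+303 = 10184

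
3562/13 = 274 =274.00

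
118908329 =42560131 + 76348198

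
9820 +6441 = 16261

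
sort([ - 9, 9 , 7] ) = [-9,7, 9]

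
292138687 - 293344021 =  -1205334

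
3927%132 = 99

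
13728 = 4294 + 9434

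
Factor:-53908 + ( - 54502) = - 108410 = - 2^1*5^1*37^1*293^1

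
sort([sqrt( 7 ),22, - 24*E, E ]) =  [ - 24*E,  sqrt( 7), E,  22]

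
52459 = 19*2761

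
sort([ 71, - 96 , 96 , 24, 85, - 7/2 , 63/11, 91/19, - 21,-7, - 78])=[ - 96,  -  78, - 21, - 7, - 7/2, 91/19,63/11 , 24,71, 85,96]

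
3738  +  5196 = 8934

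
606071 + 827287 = 1433358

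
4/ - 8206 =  - 1+ 4101/4103 = - 0.00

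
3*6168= 18504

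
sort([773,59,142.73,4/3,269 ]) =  [4/3, 59 , 142.73,269, 773 ] 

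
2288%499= 292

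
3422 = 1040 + 2382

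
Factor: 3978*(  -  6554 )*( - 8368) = 218168922816= 2^6 * 3^2*13^1*17^1 * 29^1*113^1*523^1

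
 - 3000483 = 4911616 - 7912099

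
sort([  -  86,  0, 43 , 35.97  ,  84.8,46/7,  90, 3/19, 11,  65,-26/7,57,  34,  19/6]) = [ - 86, -26/7 , 0,3/19,  19/6,46/7,11, 34,  35.97,43,  57, 65, 84.8, 90]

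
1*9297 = 9297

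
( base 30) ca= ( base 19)109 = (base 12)26a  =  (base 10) 370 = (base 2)101110010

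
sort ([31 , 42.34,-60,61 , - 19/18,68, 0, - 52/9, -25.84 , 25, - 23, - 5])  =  [ - 60, - 25.84,- 23 , - 52/9, - 5, - 19/18,0 , 25, 31,  42.34,61,68 ] 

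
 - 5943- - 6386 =443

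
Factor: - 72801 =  - 3^2*8089^1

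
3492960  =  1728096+1764864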